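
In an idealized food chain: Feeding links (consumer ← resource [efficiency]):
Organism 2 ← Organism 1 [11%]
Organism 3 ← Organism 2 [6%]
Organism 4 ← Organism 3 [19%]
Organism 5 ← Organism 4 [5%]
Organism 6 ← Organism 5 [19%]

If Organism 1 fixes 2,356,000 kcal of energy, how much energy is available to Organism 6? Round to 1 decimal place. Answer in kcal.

28.1 kcal

Organism 2: 2356000 × 0.11 = 259160 kcal
Organism 3: 259160 × 0.06 = 15549.6 kcal
Organism 4: 15549.6 × 0.19 = 2954.424 kcal
Organism 5: 2954.424 × 0.05 = 147.7212 kcal
Organism 6: 147.7212 × 0.19 = 28.067028 kcal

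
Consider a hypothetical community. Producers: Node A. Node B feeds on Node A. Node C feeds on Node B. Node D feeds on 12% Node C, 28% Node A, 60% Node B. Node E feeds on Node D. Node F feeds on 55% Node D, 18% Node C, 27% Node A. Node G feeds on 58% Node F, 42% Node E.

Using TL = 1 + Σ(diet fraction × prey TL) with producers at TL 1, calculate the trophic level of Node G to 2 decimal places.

4.57

Node B: 1 + 1 = 2
Node C: 1 + 2 = 3
Node D: 1 + (0.12×3 + 0.28×1 + 0.6×2) = 2.84
Node E: 1 + 2.84 = 3.84
Node F: 1 + (0.55×2.84 + 0.18×3 + 0.27×1) = 3.372
Node G: 1 + (0.58×3.372 + 0.42×3.84) = 4.56856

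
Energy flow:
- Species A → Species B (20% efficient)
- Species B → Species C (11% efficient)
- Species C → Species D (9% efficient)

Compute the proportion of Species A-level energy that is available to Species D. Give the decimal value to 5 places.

Product of link efficiencies: 0.2 × 0.11 × 0.09 = 0.00198

0.00198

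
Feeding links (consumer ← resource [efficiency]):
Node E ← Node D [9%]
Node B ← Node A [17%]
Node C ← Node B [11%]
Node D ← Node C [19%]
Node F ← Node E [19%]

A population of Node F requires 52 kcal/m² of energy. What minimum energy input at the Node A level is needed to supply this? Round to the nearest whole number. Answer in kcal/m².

Cumulative transfer efficiency: 0.17 × 0.11 × 0.19 × 0.09 × 0.19 = 0.0000607563
Node A energy = 52 / 0.0000607563 = 855878 kcal/m²

855878 kcal/m²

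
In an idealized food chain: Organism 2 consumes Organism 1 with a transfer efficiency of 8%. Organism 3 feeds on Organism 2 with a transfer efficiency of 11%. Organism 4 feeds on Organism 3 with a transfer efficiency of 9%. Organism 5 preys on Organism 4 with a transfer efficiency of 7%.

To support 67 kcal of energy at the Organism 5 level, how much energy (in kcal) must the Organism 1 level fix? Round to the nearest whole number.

1208514 kcal

Cumulative transfer efficiency: 0.08 × 0.11 × 0.09 × 0.07 = 0.00005544
Organism 1 energy = 67 / 0.00005544 = 1208514 kcal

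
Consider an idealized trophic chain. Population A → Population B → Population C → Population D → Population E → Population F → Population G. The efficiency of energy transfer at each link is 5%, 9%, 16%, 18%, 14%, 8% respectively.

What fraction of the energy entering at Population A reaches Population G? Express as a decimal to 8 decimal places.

Product of link efficiencies: 0.05 × 0.09 × 0.16 × 0.18 × 0.14 × 0.08 = 0.00000145152

0.00000145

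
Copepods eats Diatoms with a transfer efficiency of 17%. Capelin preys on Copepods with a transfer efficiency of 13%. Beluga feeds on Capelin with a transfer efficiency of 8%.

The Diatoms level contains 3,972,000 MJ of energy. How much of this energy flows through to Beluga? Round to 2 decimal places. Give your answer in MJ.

Copepods: 3972000 × 0.17 = 675240 MJ
Capelin: 675240 × 0.13 = 87781.2 MJ
Beluga: 87781.2 × 0.08 = 7022.496 MJ

7022.50 MJ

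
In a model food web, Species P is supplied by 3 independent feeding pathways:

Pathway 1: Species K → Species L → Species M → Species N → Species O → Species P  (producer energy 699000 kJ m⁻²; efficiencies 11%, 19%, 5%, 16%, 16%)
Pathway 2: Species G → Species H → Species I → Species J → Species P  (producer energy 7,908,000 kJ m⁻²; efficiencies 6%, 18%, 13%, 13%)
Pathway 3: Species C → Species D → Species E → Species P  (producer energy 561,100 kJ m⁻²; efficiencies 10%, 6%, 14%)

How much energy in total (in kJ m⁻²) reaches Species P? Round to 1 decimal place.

Pathway 1: 699000 × 0.11 × 0.19 × 0.05 × 0.16 × 0.16 = 18.699648 kJ m⁻²
Pathway 2: 7908000 × 0.06 × 0.18 × 0.13 × 0.13 = 1443.36816 kJ m⁻²
Pathway 3: 561100 × 0.1 × 0.06 × 0.14 = 471.324 kJ m⁻²
Total at Species P: 18.699648 + 1443.36816 + 471.324 = 1933.391808 kJ m⁻²

1933.4 kJ m⁻²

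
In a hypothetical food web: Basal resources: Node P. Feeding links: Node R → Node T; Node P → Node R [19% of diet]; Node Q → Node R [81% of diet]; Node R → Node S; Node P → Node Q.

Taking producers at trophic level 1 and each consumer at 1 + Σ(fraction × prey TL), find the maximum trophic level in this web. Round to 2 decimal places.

Node Q: 1 + 1 = 2
Node R: 1 + (0.19×1 + 0.81×2) = 2.81
Node S: 1 + 2.81 = 3.81
Node T: 1 + 2.81 = 3.81

3.81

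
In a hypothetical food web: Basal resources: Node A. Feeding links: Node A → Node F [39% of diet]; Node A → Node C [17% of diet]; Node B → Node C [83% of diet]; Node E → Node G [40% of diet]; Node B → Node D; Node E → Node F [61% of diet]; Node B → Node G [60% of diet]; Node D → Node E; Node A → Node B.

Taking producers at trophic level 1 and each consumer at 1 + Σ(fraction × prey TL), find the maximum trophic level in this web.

4

Node B: 1 + 1 = 2
Node C: 1 + (0.83×2 + 0.17×1) = 2.83
Node D: 1 + 2 = 3
Node E: 1 + 3 = 4
Node F: 1 + (0.39×1 + 0.61×4) = 3.83
Node G: 1 + (0.4×4 + 0.6×2) = 3.8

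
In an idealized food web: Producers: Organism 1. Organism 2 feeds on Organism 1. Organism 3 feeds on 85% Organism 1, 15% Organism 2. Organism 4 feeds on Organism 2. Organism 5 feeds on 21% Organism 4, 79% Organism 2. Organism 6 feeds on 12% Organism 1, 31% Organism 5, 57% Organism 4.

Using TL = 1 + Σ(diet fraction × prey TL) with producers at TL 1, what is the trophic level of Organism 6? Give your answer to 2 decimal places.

3.83

Organism 2: 1 + 1 = 2
Organism 3: 1 + (0.85×1 + 0.15×2) = 2.15
Organism 4: 1 + 2 = 3
Organism 5: 1 + (0.21×3 + 0.79×2) = 3.21
Organism 6: 1 + (0.12×1 + 0.31×3.21 + 0.57×3) = 3.8251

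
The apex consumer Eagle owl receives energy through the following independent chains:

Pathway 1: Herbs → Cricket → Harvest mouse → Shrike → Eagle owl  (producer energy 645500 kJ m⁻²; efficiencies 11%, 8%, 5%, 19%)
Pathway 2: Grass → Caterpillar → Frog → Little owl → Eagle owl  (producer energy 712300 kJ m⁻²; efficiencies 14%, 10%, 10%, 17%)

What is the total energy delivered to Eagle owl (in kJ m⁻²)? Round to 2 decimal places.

223.49 kJ m⁻²

Pathway 1: 645500 × 0.11 × 0.08 × 0.05 × 0.19 = 53.9638 kJ m⁻²
Pathway 2: 712300 × 0.14 × 0.1 × 0.1 × 0.17 = 169.5274 kJ m⁻²
Total at Eagle owl: 53.9638 + 169.5274 = 223.4912 kJ m⁻²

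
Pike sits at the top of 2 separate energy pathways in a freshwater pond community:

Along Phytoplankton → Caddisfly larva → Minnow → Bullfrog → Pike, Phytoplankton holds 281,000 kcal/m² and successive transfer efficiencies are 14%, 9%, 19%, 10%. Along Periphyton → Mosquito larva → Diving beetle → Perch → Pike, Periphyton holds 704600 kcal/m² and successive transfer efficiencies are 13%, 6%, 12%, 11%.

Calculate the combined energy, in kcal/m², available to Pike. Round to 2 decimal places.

Via Phytoplankton: 281000 × 0.14 × 0.09 × 0.19 × 0.1 = 67.2714 kcal/m²
Via Periphyton: 704600 × 0.13 × 0.06 × 0.12 × 0.11 = 72.545616 kcal/m²
Total at Pike: 67.2714 + 72.545616 = 139.817016 kcal/m²

139.82 kcal/m²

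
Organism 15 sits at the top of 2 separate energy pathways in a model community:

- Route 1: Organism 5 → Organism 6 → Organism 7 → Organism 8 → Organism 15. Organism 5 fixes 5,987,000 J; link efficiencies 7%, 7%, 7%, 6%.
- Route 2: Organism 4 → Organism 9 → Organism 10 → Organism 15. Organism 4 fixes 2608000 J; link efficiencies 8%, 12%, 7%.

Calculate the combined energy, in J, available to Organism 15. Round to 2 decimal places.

1875.79 J

Route 1: 5987000 × 0.07 × 0.07 × 0.07 × 0.06 = 123.21246 J
Route 2: 2608000 × 0.08 × 0.12 × 0.07 = 1752.576 J
Total at Organism 15: 123.21246 + 1752.576 = 1875.78846 J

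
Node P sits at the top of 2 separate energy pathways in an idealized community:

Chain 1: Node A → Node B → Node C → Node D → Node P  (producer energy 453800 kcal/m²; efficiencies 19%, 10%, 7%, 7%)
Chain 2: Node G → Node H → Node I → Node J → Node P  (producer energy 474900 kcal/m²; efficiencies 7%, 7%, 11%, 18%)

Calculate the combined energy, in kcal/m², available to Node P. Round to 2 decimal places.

Chain 1: 453800 × 0.19 × 0.1 × 0.07 × 0.07 = 42.24878 kcal/m²
Chain 2: 474900 × 0.07 × 0.07 × 0.11 × 0.18 = 46.074798 kcal/m²
Total at Node P: 42.24878 + 46.074798 = 88.323578 kcal/m²

88.32 kcal/m²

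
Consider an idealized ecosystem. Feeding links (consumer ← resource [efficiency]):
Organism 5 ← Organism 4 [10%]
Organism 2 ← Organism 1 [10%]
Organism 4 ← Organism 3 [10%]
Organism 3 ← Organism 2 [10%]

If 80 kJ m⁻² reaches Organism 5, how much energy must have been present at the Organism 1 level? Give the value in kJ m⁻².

800000 kJ m⁻²

Cumulative transfer efficiency: 0.1 × 0.1 × 0.1 × 0.1 = 0.0001
Organism 1 energy = 80 / 0.0001 = 800000 kJ m⁻²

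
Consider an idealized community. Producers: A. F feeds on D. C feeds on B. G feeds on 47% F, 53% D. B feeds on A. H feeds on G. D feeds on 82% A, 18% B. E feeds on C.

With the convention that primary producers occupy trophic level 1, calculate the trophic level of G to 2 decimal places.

B: 1 + 1 = 2
C: 1 + 2 = 3
D: 1 + (0.82×1 + 0.18×2) = 2.18
E: 1 + 3 = 4
F: 1 + 2.18 = 3.18
G: 1 + (0.47×3.18 + 0.53×2.18) = 3.65
H: 1 + 3.65 = 4.65

3.65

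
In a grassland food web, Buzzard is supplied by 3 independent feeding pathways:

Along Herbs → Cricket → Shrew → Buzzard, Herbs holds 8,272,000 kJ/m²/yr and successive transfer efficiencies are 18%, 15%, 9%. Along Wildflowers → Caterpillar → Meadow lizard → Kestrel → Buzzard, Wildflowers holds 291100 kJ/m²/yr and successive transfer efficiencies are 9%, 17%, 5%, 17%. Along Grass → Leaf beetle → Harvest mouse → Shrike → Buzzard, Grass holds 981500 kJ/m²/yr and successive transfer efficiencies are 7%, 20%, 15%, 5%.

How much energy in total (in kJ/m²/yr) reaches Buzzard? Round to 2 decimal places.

20241.88 kJ/m²/yr

Via Herbs: 8272000 × 0.18 × 0.15 × 0.09 = 20100.96 kJ/m²/yr
Via Wildflowers: 291100 × 0.09 × 0.17 × 0.05 × 0.17 = 37.857555 kJ/m²/yr
Via Grass: 981500 × 0.07 × 0.2 × 0.15 × 0.05 = 103.0575 kJ/m²/yr
Total at Buzzard: 20100.96 + 37.857555 + 103.0575 = 20241.875055 kJ/m²/yr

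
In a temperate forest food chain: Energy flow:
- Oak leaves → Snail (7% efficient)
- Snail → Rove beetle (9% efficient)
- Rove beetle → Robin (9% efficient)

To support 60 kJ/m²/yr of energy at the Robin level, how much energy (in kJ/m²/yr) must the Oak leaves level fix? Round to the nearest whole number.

105820 kJ/m²/yr

Cumulative transfer efficiency: 0.07 × 0.09 × 0.09 = 0.000567
Oak leaves energy = 60 / 0.000567 = 105820 kJ/m²/yr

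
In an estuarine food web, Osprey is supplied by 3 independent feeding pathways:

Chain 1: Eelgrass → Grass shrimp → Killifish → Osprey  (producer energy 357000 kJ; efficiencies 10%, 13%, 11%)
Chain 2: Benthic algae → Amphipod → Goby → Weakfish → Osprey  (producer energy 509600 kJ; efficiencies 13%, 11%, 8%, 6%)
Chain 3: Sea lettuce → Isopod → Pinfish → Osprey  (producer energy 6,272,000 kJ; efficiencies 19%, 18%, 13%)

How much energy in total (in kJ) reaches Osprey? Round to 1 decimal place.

Chain 1: 357000 × 0.1 × 0.13 × 0.11 = 510.51 kJ
Chain 2: 509600 × 0.13 × 0.11 × 0.08 × 0.06 = 34.978944 kJ
Chain 3: 6272000 × 0.19 × 0.18 × 0.13 = 27885.312 kJ
Total at Osprey: 510.51 + 34.978944 + 27885.312 = 28430.800944 kJ

28430.8 kJ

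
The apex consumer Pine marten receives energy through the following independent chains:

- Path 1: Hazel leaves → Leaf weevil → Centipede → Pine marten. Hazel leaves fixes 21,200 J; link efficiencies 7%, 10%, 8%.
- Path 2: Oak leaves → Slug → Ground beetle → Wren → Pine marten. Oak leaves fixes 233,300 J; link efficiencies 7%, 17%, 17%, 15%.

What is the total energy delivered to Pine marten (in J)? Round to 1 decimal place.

Path 1: 21200 × 0.07 × 0.1 × 0.08 = 11.872 J
Path 2: 233300 × 0.07 × 0.17 × 0.17 × 0.15 = 70.794885 J
Total at Pine marten: 11.872 + 70.794885 = 82.666885 J

82.7 J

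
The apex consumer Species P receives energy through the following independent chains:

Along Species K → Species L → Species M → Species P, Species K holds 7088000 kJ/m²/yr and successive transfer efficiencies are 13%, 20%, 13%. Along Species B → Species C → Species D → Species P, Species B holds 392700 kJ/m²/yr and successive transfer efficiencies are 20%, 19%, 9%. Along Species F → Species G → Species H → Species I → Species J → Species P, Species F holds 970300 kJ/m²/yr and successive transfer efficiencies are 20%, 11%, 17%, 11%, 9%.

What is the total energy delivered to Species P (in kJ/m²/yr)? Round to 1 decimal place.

Via Species K: 7088000 × 0.13 × 0.2 × 0.13 = 23957.44 kJ/m²/yr
Via Species B: 392700 × 0.2 × 0.19 × 0.09 = 1343.034 kJ/m²/yr
Via Species F: 970300 × 0.2 × 0.11 × 0.17 × 0.11 × 0.09 = 35.9263278 kJ/m²/yr
Total at Species P: 23957.44 + 1343.034 + 35.9263278 = 25336.4003278 kJ/m²/yr

25336.4 kJ/m²/yr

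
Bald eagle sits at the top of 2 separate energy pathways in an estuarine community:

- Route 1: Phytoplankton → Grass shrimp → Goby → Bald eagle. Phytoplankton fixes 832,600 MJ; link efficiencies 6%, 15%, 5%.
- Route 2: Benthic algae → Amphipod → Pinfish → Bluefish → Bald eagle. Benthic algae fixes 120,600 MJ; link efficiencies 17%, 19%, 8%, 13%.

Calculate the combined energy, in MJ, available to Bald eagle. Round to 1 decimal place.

Route 1: 832600 × 0.06 × 0.15 × 0.05 = 374.67 MJ
Route 2: 120600 × 0.17 × 0.19 × 0.08 × 0.13 = 40.511952 MJ
Total at Bald eagle: 374.67 + 40.511952 = 415.181952 MJ

415.2 MJ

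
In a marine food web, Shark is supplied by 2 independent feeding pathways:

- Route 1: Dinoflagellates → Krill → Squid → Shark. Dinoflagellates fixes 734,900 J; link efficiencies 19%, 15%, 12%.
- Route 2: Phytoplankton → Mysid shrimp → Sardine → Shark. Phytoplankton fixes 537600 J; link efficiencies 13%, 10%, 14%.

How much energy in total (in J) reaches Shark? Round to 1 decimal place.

Route 1: 734900 × 0.19 × 0.15 × 0.12 = 2513.358 J
Route 2: 537600 × 0.13 × 0.1 × 0.14 = 978.432 J
Total at Shark: 2513.358 + 978.432 = 3491.79 J

3491.8 J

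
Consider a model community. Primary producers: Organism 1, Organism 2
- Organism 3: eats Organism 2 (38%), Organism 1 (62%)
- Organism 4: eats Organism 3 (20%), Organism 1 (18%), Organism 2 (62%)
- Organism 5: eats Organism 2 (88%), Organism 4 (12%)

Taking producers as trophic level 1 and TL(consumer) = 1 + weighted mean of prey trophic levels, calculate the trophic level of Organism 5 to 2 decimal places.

2.14

Organism 3: 1 + (0.38×1 + 0.62×1) = 2
Organism 4: 1 + (0.2×2 + 0.18×1 + 0.62×1) = 2.2
Organism 5: 1 + (0.88×1 + 0.12×2.2) = 2.144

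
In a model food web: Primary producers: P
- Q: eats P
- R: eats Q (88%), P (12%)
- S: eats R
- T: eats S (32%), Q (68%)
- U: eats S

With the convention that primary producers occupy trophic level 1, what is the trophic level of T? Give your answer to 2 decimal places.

Q: 1 + 1 = 2
R: 1 + (0.88×2 + 0.12×1) = 2.88
S: 1 + 2.88 = 3.88
T: 1 + (0.32×3.88 + 0.68×2) = 3.6016
U: 1 + 3.88 = 4.88

3.60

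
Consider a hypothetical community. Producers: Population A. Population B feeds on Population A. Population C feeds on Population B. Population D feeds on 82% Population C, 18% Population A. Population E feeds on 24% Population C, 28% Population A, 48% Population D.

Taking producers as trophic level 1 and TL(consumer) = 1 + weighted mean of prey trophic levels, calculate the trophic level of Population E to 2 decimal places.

Population B: 1 + 1 = 2
Population C: 1 + 2 = 3
Population D: 1 + (0.82×3 + 0.18×1) = 3.64
Population E: 1 + (0.24×3 + 0.28×1 + 0.48×3.64) = 3.7472

3.75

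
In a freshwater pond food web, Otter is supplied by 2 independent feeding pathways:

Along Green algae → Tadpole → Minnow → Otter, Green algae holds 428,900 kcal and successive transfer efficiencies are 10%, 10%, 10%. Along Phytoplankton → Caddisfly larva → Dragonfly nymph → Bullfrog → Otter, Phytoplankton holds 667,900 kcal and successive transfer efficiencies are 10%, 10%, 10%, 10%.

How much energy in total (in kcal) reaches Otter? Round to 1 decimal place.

Via Green algae: 428900 × 0.1 × 0.1 × 0.1 = 428.9 kcal
Via Phytoplankton: 667900 × 0.1 × 0.1 × 0.1 × 0.1 = 66.79 kcal
Total at Otter: 428.9 + 66.79 = 495.69 kcal

495.7 kcal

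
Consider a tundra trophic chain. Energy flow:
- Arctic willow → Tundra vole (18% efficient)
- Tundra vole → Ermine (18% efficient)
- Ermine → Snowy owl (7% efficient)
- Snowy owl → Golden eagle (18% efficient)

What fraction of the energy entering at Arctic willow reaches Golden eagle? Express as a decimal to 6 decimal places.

0.000408

Product of link efficiencies: 0.18 × 0.18 × 0.07 × 0.18 = 0.00040824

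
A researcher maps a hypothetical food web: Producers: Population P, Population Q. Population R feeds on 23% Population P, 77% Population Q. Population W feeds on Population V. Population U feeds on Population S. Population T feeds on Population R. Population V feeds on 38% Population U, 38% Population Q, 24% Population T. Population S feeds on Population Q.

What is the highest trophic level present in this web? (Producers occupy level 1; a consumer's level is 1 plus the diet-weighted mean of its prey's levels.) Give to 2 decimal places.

4.24

Population R: 1 + (0.23×1 + 0.77×1) = 2
Population S: 1 + 1 = 2
Population T: 1 + 2 = 3
Population U: 1 + 2 = 3
Population V: 1 + (0.38×3 + 0.38×1 + 0.24×3) = 3.24
Population W: 1 + 3.24 = 4.24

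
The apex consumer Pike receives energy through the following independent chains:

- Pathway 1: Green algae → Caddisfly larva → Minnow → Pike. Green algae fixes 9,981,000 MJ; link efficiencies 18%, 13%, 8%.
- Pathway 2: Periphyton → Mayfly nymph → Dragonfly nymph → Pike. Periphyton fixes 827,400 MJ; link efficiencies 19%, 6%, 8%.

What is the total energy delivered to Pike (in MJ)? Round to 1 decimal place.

Pathway 1: 9981000 × 0.18 × 0.13 × 0.08 = 18684.432 MJ
Pathway 2: 827400 × 0.19 × 0.06 × 0.08 = 754.5888 MJ
Total at Pike: 18684.432 + 754.5888 = 19439.0208 MJ

19439.0 MJ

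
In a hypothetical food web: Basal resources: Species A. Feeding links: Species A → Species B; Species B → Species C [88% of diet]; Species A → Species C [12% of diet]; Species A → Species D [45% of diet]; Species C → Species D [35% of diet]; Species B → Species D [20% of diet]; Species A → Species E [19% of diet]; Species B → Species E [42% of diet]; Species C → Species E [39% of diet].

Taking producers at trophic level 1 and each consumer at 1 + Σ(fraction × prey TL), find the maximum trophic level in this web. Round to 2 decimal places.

Species B: 1 + 1 = 2
Species C: 1 + (0.88×2 + 0.12×1) = 2.88
Species D: 1 + (0.45×1 + 0.35×2.88 + 0.2×2) = 2.858
Species E: 1 + (0.19×1 + 0.42×2 + 0.39×2.88) = 3.1532

3.15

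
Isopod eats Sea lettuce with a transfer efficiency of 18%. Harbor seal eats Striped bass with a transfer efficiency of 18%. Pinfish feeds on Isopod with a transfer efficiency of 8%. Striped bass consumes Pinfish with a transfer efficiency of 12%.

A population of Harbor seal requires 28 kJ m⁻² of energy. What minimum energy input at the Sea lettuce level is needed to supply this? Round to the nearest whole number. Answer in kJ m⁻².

90021 kJ m⁻²

Cumulative transfer efficiency: 0.18 × 0.08 × 0.12 × 0.18 = 0.00031104
Sea lettuce energy = 28 / 0.00031104 = 90021 kJ m⁻²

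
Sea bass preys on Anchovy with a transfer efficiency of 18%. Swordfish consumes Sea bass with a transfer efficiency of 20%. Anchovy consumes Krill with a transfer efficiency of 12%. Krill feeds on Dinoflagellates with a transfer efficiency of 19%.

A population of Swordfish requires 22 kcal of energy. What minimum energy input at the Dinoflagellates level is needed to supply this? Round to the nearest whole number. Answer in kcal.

26803 kcal

Cumulative transfer efficiency: 0.19 × 0.12 × 0.18 × 0.2 = 0.0008208
Dinoflagellates energy = 22 / 0.0008208 = 26803 kcal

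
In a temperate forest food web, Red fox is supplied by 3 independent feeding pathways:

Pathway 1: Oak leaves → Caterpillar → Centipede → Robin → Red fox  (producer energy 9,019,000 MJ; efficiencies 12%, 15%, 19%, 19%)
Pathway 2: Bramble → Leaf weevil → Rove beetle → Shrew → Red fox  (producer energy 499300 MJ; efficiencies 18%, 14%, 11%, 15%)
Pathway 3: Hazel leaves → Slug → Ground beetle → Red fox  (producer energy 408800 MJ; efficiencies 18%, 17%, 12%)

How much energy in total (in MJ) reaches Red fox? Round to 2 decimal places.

7569.27 MJ

Pathway 1: 9019000 × 0.12 × 0.15 × 0.19 × 0.19 = 5860.5462 MJ
Pathway 2: 499300 × 0.18 × 0.14 × 0.11 × 0.15 = 207.60894 MJ
Pathway 3: 408800 × 0.18 × 0.17 × 0.12 = 1501.1136 MJ
Total at Red fox: 5860.5462 + 207.60894 + 1501.1136 = 7569.26874 MJ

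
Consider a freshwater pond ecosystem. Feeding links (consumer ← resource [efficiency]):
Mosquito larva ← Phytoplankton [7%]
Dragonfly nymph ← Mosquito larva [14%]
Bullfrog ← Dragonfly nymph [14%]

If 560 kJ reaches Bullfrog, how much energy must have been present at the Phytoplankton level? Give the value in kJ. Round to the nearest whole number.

Cumulative transfer efficiency: 0.07 × 0.14 × 0.14 = 0.001372
Phytoplankton energy = 560 / 0.001372 = 408163 kJ

408163 kJ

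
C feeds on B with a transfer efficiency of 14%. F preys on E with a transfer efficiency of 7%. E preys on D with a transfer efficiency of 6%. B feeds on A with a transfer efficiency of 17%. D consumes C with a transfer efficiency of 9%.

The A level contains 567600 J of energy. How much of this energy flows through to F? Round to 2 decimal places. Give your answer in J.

B: 567600 × 0.17 = 96492 J
C: 96492 × 0.14 = 13508.88 J
D: 13508.88 × 0.09 = 1215.7992 J
E: 1215.7992 × 0.06 = 72.947952 J
F: 72.947952 × 0.07 = 5.10635664 J

5.11 J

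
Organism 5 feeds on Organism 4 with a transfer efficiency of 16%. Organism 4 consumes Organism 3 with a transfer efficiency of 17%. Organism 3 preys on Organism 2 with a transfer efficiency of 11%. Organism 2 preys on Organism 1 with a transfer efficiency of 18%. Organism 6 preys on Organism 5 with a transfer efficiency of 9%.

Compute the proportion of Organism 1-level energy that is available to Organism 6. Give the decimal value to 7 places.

0.0000485

Product of link efficiencies: 0.18 × 0.11 × 0.17 × 0.16 × 0.09 = 0.0000484704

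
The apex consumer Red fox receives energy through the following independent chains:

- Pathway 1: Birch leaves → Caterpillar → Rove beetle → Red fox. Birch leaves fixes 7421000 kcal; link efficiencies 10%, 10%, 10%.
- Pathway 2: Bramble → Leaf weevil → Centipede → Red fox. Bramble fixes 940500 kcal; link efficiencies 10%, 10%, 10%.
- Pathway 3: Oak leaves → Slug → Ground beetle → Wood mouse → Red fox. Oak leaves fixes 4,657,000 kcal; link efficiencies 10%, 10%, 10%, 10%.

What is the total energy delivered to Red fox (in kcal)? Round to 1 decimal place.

8827.2 kcal

Pathway 1: 7421000 × 0.1 × 0.1 × 0.1 = 7421 kcal
Pathway 2: 940500 × 0.1 × 0.1 × 0.1 = 940.5 kcal
Pathway 3: 4657000 × 0.1 × 0.1 × 0.1 × 0.1 = 465.7 kcal
Total at Red fox: 7421 + 940.5 + 465.7 = 8827.2 kcal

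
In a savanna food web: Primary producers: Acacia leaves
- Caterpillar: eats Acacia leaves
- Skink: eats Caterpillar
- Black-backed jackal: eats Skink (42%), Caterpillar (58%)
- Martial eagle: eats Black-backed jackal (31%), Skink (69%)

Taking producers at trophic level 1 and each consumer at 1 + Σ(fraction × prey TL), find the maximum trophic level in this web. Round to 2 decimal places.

Caterpillar: 1 + 1 = 2
Skink: 1 + 2 = 3
Black-backed jackal: 1 + (0.42×3 + 0.58×2) = 3.42
Martial eagle: 1 + (0.31×3.42 + 0.69×3) = 4.1302

4.13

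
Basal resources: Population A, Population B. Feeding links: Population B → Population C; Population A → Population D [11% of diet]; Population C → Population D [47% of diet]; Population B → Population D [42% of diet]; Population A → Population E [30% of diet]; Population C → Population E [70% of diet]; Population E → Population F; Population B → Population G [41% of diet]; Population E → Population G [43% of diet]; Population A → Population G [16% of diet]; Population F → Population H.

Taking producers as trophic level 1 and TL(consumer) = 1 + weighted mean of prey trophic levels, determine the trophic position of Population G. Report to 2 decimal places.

Population C: 1 + 1 = 2
Population D: 1 + (0.11×1 + 0.47×2 + 0.42×1) = 2.47
Population E: 1 + (0.3×1 + 0.7×2) = 2.7
Population F: 1 + 2.7 = 3.7
Population G: 1 + (0.41×1 + 0.43×2.7 + 0.16×1) = 2.731
Population H: 1 + 3.7 = 4.7

2.73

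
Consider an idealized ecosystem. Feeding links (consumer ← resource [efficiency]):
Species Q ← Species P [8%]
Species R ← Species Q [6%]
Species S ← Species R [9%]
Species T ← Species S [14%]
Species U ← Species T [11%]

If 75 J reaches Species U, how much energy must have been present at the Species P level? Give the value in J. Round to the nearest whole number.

11273449 J

Cumulative transfer efficiency: 0.08 × 0.06 × 0.09 × 0.14 × 0.11 = 0.0000066528
Species P energy = 75 / 0.0000066528 = 11273449 J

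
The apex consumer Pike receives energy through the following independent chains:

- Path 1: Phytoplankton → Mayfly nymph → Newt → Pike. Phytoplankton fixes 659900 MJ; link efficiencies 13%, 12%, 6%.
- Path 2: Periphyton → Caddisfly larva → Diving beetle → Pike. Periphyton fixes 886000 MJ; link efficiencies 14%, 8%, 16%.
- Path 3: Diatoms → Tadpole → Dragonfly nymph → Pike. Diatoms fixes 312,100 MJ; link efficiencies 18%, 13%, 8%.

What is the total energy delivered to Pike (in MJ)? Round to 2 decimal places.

2789.63 MJ

Path 1: 659900 × 0.13 × 0.12 × 0.06 = 617.6664 MJ
Path 2: 886000 × 0.14 × 0.08 × 0.16 = 1587.712 MJ
Path 3: 312100 × 0.18 × 0.13 × 0.08 = 584.2512 MJ
Total at Pike: 617.6664 + 1587.712 + 584.2512 = 2789.6296 MJ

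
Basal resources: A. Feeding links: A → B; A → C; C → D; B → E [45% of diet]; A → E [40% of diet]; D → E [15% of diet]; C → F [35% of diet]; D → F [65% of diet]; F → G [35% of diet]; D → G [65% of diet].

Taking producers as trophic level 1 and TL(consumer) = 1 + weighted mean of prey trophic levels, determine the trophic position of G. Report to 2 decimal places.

B: 1 + 1 = 2
C: 1 + 1 = 2
D: 1 + 2 = 3
E: 1 + (0.45×2 + 0.4×1 + 0.15×3) = 2.75
F: 1 + (0.35×2 + 0.65×3) = 3.65
G: 1 + (0.35×3.65 + 0.65×3) = 4.2275

4.23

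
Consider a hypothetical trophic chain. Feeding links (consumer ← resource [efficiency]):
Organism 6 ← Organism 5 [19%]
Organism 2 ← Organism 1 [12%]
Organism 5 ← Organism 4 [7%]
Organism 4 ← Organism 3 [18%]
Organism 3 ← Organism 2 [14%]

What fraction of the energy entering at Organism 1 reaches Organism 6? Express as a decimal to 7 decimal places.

0.0000402

Product of link efficiencies: 0.12 × 0.14 × 0.18 × 0.07 × 0.19 = 0.0000402192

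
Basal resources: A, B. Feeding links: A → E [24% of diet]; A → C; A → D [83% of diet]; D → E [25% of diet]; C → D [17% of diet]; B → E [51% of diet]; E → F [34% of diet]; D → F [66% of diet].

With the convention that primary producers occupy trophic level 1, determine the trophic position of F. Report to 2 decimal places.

C: 1 + 1 = 2
D: 1 + (0.17×2 + 0.83×1) = 2.17
E: 1 + (0.25×2.17 + 0.51×1 + 0.24×1) = 2.2925
F: 1 + (0.34×2.2925 + 0.66×2.17) = 3.21165

3.21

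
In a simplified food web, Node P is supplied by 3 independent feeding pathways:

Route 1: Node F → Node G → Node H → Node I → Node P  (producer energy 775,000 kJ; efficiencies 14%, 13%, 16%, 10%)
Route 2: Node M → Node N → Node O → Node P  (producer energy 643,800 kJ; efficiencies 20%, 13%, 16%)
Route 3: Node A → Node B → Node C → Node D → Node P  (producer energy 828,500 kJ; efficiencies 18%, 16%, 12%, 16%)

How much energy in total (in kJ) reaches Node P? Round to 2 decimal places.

3362.02 kJ

Route 1: 775000 × 0.14 × 0.13 × 0.16 × 0.1 = 225.68 kJ
Route 2: 643800 × 0.2 × 0.13 × 0.16 = 2678.208 kJ
Route 3: 828500 × 0.18 × 0.16 × 0.12 × 0.16 = 458.12736 kJ
Total at Node P: 225.68 + 2678.208 + 458.12736 = 3362.01536 kJ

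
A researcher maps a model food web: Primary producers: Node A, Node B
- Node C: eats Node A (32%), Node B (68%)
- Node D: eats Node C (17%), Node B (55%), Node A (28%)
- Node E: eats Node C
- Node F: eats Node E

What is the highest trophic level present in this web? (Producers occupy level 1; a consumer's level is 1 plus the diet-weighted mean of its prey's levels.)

Node C: 1 + (0.32×1 + 0.68×1) = 2
Node D: 1 + (0.17×2 + 0.55×1 + 0.28×1) = 2.17
Node E: 1 + 2 = 3
Node F: 1 + 3 = 4

4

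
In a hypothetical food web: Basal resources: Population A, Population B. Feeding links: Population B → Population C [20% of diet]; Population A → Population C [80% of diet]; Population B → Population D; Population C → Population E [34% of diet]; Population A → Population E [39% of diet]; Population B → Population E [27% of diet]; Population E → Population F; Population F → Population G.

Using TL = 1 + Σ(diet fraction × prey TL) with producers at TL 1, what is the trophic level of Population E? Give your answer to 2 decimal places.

Population C: 1 + (0.2×1 + 0.8×1) = 2
Population D: 1 + 1 = 2
Population E: 1 + (0.34×2 + 0.39×1 + 0.27×1) = 2.34
Population F: 1 + 2.34 = 3.34
Population G: 1 + 3.34 = 4.34

2.34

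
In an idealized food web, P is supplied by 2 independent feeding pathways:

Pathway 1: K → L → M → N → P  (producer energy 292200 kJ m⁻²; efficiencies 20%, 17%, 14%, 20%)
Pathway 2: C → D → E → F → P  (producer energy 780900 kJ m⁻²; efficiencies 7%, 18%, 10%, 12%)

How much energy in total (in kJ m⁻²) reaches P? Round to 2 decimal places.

396.25 kJ m⁻²

Pathway 1: 292200 × 0.2 × 0.17 × 0.14 × 0.2 = 278.1744 kJ m⁻²
Pathway 2: 780900 × 0.07 × 0.18 × 0.1 × 0.12 = 118.07208 kJ m⁻²
Total at P: 278.1744 + 118.07208 = 396.24648 kJ m⁻²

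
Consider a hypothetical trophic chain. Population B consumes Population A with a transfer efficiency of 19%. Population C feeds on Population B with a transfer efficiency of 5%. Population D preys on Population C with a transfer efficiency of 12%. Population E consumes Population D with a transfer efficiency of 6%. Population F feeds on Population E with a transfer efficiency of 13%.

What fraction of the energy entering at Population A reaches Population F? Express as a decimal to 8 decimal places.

Product of link efficiencies: 0.19 × 0.05 × 0.12 × 0.06 × 0.13 = 0.000008892

0.00000889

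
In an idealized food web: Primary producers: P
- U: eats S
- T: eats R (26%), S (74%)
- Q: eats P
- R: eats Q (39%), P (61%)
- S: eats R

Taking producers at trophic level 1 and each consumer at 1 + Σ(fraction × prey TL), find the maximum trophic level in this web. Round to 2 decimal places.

Q: 1 + 1 = 2
R: 1 + (0.39×2 + 0.61×1) = 2.39
S: 1 + 2.39 = 3.39
T: 1 + (0.26×2.39 + 0.74×3.39) = 4.13
U: 1 + 3.39 = 4.39

4.39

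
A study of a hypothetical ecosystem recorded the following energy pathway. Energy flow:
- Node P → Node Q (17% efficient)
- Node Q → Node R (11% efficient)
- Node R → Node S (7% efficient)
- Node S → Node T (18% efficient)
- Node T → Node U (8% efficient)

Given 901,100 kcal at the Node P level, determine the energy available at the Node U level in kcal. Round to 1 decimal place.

Node Q: 901100 × 0.17 = 153187 kcal
Node R: 153187 × 0.11 = 16850.57 kcal
Node S: 16850.57 × 0.07 = 1179.5399 kcal
Node T: 1179.5399 × 0.18 = 212.317182 kcal
Node U: 212.317182 × 0.08 = 16.98537456 kcal

17.0 kcal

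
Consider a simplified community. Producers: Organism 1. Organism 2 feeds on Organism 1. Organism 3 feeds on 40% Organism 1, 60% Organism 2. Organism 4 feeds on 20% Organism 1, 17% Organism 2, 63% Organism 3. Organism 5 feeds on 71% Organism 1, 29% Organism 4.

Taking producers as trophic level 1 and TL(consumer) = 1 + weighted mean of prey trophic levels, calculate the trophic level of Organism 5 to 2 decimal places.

Organism 2: 1 + 1 = 2
Organism 3: 1 + (0.4×1 + 0.6×2) = 2.6
Organism 4: 1 + (0.2×1 + 0.17×2 + 0.63×2.6) = 3.178
Organism 5: 1 + (0.71×1 + 0.29×3.178) = 2.63162

2.63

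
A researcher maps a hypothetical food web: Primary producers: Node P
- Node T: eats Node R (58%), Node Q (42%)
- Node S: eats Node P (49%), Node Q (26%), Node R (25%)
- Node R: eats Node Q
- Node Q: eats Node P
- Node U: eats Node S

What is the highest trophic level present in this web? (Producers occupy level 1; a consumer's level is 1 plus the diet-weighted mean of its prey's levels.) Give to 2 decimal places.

Node Q: 1 + 1 = 2
Node R: 1 + 2 = 3
Node S: 1 + (0.49×1 + 0.26×2 + 0.25×3) = 2.76
Node T: 1 + (0.58×3 + 0.42×2) = 3.58
Node U: 1 + 2.76 = 3.76

3.76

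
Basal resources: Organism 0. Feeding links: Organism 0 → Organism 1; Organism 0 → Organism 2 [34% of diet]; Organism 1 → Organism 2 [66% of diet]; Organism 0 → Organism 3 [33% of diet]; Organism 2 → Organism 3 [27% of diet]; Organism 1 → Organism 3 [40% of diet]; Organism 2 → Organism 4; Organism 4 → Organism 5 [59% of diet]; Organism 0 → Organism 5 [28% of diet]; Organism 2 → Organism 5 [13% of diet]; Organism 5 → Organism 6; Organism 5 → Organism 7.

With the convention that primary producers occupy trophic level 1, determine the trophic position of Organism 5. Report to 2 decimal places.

Organism 1: 1 + 1 = 2
Organism 2: 1 + (0.34×1 + 0.66×2) = 2.66
Organism 3: 1 + (0.33×1 + 0.27×2.66 + 0.4×2) = 2.8482
Organism 4: 1 + 2.66 = 3.66
Organism 5: 1 + (0.59×3.66 + 0.28×1 + 0.13×2.66) = 3.7852
Organism 6: 1 + 3.7852 = 4.7852
Organism 7: 1 + 3.7852 = 4.7852

3.79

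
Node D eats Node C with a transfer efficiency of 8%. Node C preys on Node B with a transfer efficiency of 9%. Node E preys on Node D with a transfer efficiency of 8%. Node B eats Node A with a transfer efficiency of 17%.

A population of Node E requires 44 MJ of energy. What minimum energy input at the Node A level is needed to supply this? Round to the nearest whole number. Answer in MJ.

449346 MJ

Cumulative transfer efficiency: 0.17 × 0.09 × 0.08 × 0.08 = 0.00009792
Node A energy = 44 / 0.00009792 = 449346 MJ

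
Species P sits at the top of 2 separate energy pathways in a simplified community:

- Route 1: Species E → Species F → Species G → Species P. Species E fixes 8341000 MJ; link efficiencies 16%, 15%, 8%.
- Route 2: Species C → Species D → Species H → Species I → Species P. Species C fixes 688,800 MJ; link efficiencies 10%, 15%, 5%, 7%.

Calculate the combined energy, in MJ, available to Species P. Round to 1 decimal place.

Route 1: 8341000 × 0.16 × 0.15 × 0.08 = 16014.72 MJ
Route 2: 688800 × 0.1 × 0.15 × 0.05 × 0.07 = 36.162 MJ
Total at Species P: 16014.72 + 36.162 = 16050.882 MJ

16050.9 MJ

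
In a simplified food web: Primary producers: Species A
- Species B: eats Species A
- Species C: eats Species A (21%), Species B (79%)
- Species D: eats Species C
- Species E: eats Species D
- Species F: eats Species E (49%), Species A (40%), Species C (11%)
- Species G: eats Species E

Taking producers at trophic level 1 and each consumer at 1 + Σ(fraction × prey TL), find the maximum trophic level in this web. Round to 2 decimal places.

Species B: 1 + 1 = 2
Species C: 1 + (0.21×1 + 0.79×2) = 2.79
Species D: 1 + 2.79 = 3.79
Species E: 1 + 3.79 = 4.79
Species F: 1 + (0.49×4.79 + 0.4×1 + 0.11×2.79) = 4.054
Species G: 1 + 4.79 = 5.79

5.79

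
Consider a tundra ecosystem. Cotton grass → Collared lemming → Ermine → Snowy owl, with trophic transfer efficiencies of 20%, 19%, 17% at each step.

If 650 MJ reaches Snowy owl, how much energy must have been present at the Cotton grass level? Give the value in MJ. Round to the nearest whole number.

Cumulative transfer efficiency: 0.2 × 0.19 × 0.17 = 0.00646
Cotton grass energy = 650 / 0.00646 = 100619 MJ

100619 MJ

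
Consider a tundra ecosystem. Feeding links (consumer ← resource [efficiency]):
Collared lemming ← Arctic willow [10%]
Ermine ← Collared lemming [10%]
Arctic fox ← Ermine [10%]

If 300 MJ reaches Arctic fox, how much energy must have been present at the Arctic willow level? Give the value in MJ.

300000 MJ

Cumulative transfer efficiency: 0.1 × 0.1 × 0.1 = 0.001
Arctic willow energy = 300 / 0.001 = 300000 MJ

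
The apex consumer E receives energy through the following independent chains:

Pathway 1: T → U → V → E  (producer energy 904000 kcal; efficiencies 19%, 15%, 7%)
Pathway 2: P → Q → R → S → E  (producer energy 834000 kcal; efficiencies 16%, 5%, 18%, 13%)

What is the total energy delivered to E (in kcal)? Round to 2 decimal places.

1959.60 kcal

Pathway 1: 904000 × 0.19 × 0.15 × 0.07 = 1803.48 kcal
Pathway 2: 834000 × 0.16 × 0.05 × 0.18 × 0.13 = 156.1248 kcal
Total at E: 1803.48 + 156.1248 = 1959.6048 kcal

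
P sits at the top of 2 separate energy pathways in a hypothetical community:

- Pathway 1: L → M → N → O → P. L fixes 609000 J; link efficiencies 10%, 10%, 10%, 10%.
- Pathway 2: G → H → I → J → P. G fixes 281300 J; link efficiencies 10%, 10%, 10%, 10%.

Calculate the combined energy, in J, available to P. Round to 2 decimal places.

89.03 J

Pathway 1: 609000 × 0.1 × 0.1 × 0.1 × 0.1 = 60.9 J
Pathway 2: 281300 × 0.1 × 0.1 × 0.1 × 0.1 = 28.13 J
Total at P: 60.9 + 28.13 = 89.03 J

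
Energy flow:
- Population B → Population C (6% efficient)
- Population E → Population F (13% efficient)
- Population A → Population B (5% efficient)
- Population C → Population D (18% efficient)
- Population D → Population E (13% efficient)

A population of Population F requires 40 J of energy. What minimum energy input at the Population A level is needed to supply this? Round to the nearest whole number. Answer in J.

Cumulative transfer efficiency: 0.05 × 0.06 × 0.18 × 0.13 × 0.13 = 0.000009126
Population A energy = 40 / 0.000009126 = 4383081 J

4383081 J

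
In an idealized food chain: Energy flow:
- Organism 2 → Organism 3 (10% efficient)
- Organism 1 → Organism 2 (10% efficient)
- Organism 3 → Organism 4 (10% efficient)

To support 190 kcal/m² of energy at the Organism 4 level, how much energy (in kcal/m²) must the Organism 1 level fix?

Cumulative transfer efficiency: 0.1 × 0.1 × 0.1 = 0.001
Organism 1 energy = 190 / 0.001 = 190000 kcal/m²

190000 kcal/m²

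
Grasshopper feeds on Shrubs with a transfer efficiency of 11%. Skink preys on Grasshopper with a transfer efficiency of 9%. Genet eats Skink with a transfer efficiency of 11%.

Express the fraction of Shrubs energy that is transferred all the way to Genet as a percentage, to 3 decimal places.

0.109%

Product of link efficiencies: 0.11 × 0.09 × 0.11 = 0.001089
As a percentage: 0.001089 × 100 = 0.109%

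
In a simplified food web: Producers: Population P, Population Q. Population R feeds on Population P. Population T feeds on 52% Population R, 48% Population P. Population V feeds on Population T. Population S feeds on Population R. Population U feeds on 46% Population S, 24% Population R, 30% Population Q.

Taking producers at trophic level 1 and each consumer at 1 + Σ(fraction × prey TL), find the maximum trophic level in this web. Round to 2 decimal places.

3.52

Population R: 1 + 1 = 2
Population S: 1 + 2 = 3
Population T: 1 + (0.52×2 + 0.48×1) = 2.52
Population U: 1 + (0.46×3 + 0.24×2 + 0.3×1) = 3.16
Population V: 1 + 2.52 = 3.52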